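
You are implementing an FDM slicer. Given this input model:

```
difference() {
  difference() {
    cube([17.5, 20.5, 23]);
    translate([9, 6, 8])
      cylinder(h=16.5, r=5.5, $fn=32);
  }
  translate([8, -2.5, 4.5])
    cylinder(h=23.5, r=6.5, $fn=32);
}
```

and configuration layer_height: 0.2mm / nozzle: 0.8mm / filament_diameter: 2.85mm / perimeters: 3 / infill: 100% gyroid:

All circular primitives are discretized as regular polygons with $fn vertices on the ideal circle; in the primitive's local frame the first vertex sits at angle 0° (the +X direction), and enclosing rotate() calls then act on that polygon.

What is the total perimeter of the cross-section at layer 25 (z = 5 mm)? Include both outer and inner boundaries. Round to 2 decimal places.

At z = 5 mm: the cube is present — its section is the full 17.5×20.5 rectangle (perimeter 76.00 mm); the cylinder at (9, 6) is absent (z outside [8, 24.5]); After the difference (first − rest): none of the subtracted shapes is present at this height, so the 17.5×20.5 cube is unchanged — boundary = 76.00 mm; the r=6.5 cylinder at (8, -2.5) gives a regular 32-gon of circumradius 6.5 (constant along its height) (perimeter = 2·32·6.500·sin(180°/32) = 40.78 mm); Subtracting the remaining from the first: starting from the result so far, the r=6.5 cylinder at (8, -2.5) partially overlaps it — only the 34.37 mm² overlap (of its 131.88 mm²) is removed, clipping the outline — boundary = 79.27 mm. Overall, the cross-section is a single solid region. Total boundary length (outer) = 79.27 mm.

79.27 mm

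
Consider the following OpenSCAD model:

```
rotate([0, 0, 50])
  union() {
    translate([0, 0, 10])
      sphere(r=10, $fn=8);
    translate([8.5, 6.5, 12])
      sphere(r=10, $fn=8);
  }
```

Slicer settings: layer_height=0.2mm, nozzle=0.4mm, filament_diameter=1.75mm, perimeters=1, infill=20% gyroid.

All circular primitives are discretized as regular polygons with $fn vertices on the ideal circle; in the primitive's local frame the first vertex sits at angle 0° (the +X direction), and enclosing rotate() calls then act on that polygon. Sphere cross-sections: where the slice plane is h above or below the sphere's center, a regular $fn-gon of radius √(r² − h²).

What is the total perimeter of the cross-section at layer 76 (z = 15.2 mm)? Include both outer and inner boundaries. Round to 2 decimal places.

At z = 15.2 mm: the r=10 sphere contributes a regular 8-gon of circumradius √(10²−5.2²) = 8.542 (perimeter = 2·8·8.542·sin(180°/8) = 52.30 mm); the r=10 sphere at (8.5, 6.5) contributes a regular 8-gon of circumradius √(10²−3.2²) = 9.474 (perimeter = 2·8·9.474·sin(180°/8) = 58.01 mm); Combining (union): the regions partially overlap (shared area 59.47 mm²), so the edge portions inside another operand are dropped and the merged outline is re-measured after clipping — boundary = 78.76 mm; (rotated 50° about Z; rotation is an isometry so areas/perimeters/island counts are preserved). Overall, the cross-section is a single solid region. Total boundary length (outer) = 78.76 mm.

78.76 mm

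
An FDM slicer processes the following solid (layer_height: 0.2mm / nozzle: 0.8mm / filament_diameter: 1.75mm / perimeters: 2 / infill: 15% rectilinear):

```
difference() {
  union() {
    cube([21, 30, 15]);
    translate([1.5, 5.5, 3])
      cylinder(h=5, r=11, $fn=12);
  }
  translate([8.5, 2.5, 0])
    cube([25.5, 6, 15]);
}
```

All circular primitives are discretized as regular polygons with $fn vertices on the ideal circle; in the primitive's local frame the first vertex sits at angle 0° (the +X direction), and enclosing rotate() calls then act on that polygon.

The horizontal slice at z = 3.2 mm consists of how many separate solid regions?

At z = 3.2 mm: the cube is present — its section is the full 21×30 rectangle; the r=11 cylinder at (1.5, 5.5) gives a regular 12-gon of circumradius 11 (constant along its height); Taking the union: the regions partially overlap (shared area 171.65 mm²), so overlapping operands fuse into one piece — 1 connected region; the cube at (8.5, 2.5) (footprint 25.5×6) is included at this height; Taking the first minus the rest: starting from that combined region, the 25.5×6 cube at (8.5, 2.5) partially overlaps it — only the 75.00 mm² overlap (of its 153.00 mm²) is removed, clipping the outline — 1 connected region. The result has 1 disconnected region.

1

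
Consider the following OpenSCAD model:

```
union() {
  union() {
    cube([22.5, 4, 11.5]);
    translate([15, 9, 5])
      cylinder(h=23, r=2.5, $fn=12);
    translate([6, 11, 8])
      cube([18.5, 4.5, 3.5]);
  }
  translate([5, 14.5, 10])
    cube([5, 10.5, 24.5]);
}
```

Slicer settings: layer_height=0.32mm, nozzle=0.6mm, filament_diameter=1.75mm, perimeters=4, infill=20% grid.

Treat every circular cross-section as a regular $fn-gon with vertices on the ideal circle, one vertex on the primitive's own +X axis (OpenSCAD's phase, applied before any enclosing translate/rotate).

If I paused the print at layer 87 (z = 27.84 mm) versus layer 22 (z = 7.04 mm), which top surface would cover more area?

layer 22 (z = 7.04 mm)

Layer 87 (z = 27.84): the cube is absent (z outside [0, 11.5]); the cylinder at (15, 9): section is a regular 12-gon, circumradius r=2.5 (area = (12/2)·2.500²·sin(360°/12) = 18.75 mm²); the cube at (6, 11) is not intersected at this z (z outside [8, 11.5]); Taking the union: only the r=2.5 cylinder at (15, 9) is present, so the union is just that shape — area = 18.75 mm²; the cube at (5, 14.5) (footprint 5×10.5) is included at this height (area 52.50 mm²); Taking the union: the 2 present regions are separate (no shared area or edge), so areas and boundary lengths simply add and each stays a separate island — area = 71.25 mm². So its area = 71.25 mm². Layer 22 (z = 7.04): the cube is present — its section is the full 22.5×4 rectangle (area 90.00 mm²); the r=2.5 cylinder at (15, 9) contributes a regular 12-gon of circumradius 2.5 (area = (12/2)·2.500²·sin(360°/12) = 18.75 mm²); the cube at (6, 11) is absent (z outside [8, 11.5]); Taking the union: the 2 present regions are separate (no shared area or edge), so areas and boundary lengths simply add and each stays a separate island — area = 108.75 mm²; the cube at (5, 14.5) is absent (z outside [10, 34.5]); Combining (union): only that combined region is present, so the union is just that shape — area = 108.75 mm². So its area = 108.75 mm². Layer 22 is larger (108.75 vs 71.25 mm²).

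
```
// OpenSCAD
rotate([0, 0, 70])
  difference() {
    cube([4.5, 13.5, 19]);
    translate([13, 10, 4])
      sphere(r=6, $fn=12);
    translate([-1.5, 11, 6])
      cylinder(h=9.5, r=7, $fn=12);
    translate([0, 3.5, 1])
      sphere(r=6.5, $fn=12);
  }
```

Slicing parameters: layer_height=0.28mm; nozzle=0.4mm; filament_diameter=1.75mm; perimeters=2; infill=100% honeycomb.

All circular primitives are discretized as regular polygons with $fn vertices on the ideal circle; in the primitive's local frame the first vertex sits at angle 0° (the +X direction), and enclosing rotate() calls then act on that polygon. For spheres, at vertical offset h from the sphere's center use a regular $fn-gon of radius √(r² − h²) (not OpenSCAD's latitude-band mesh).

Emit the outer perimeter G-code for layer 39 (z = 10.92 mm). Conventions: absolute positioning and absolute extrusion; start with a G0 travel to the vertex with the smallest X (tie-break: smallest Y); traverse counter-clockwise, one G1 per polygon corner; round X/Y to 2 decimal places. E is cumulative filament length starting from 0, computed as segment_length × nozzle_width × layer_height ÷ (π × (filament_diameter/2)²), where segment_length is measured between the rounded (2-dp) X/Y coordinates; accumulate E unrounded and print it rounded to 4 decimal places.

At z = 10.92 mm: the cube (footprint 4.5×13.5) is included at this height; the sphere at (13, 10) does not reach this height (|z−center|=6.920 > r=6); the r=7 cylinder at (-1.5, 11) contributes a regular 12-gon of circumradius 7; the sphere at (0, 3.5) is absent (|z−center|=9.920 > r=6.5); Subtracting the remaining from the first: starting from the 4.5×13.5 cube, the r=7 cylinder at (-1.5, 11) partially overlaps it — only the 35.94 mm² overlap (of its 147.00 mm²) is removed, clipping the outline — 1 connected region; (whole slice rotated 70° about Z — lengths, areas and connectivity unchanged). The outline is a single polygon with 5 vertices. Extrusion per mm of travel: 0.4 × 0.28 / (π × 0.875²) = 0.046564. Accumulating E over each segment gives final E = 1.0218.

G0 X-5.45 Y6.77 Z10.92
G1 X-3.96 Y3.57 E0.1644
G1 X-4.14 Y1.51 E0.2607
G1 X0.00 Y0.00 E0.4659
G1 X1.54 Y4.23 E0.6755
G1 X-5.45 Y6.77 E1.0218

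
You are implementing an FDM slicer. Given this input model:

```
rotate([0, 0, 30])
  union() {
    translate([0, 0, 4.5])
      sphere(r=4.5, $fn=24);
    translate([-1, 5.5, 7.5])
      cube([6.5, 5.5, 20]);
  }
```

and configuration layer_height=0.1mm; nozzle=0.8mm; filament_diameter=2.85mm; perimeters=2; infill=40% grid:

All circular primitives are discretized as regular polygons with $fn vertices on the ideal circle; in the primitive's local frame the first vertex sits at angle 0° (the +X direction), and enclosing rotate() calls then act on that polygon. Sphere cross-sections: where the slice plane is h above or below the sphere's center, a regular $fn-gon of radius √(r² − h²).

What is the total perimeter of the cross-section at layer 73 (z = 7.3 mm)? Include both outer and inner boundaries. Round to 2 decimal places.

At z = 7.3 mm: the sphere: section is a regular 24-gon, circumradius = √(r²−h²) = √(4.5²−2.8²) = 3.523 (perimeter = 2·24·3.523·sin(180°/24) = 22.07 mm); the cube at (-1, 5.5) does not reach this height (z outside [7.5, 27.5]); Merging all regions: only the r=4.5 sphere is present, so the union is just that shape — boundary = 22.07 mm; (rotated 30° about Z; rotation is an isometry so areas/perimeters/island counts are preserved). Overall, the cross-section is a single solid region. Total boundary length (outer) = 22.07 mm.

22.07 mm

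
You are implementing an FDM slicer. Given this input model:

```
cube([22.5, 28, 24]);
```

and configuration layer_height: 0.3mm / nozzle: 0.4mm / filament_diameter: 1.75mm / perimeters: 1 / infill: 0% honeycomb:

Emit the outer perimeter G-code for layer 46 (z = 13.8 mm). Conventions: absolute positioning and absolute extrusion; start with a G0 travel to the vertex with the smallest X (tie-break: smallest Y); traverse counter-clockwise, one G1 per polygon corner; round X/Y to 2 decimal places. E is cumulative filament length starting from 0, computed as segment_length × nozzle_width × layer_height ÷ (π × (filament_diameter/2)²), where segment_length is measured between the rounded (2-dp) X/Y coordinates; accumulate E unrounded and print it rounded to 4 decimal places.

G0 X0.00 Y0.00 Z13.80
G1 X22.50 Y0.00 E1.1225
G1 X22.50 Y28.00 E2.5195
G1 X0.00 Y28.00 E3.6420
G1 X0.00 Y0.00 E5.0389

At z = 13.8 mm: the cube is present — its section is the full 22.5×28 rectangle. The outline is a single polygon with 4 vertices. Extrusion per mm of travel: 0.4 × 0.3 / (π × 0.875²) = 0.049890. Accumulating E over each segment gives final E = 5.0389.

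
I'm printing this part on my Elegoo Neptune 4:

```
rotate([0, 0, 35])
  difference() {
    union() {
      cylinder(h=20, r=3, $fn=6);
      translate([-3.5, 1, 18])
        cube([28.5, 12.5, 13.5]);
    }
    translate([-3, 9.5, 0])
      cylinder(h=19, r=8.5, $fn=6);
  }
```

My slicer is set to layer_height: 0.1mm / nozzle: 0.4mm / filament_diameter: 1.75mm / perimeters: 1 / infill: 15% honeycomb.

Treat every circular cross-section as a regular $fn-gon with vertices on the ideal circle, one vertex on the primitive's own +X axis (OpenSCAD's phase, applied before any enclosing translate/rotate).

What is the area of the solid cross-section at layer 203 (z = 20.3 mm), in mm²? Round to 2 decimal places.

356.25 mm²

At z = 20.3 mm: the cylinder does not reach this height (z outside [0, 20]); the cube at (-3.5, 1) is present — its section is the full 28.5×12.5 rectangle (area 356.25 mm²); Taking the union: only the 28.5×12.5 cube at (-3.5, 1) is present, so the union is just that shape — area = 356.25 mm²; the cylinder at (-3, 9.5) is absent (z outside [0, 19]); After the difference (first − rest): none of the subtracted shapes is present at this height, so that combined region is unchanged — area = 356.25 mm²; (whole slice rotated 35° about Z — lengths, areas and connectivity unchanged). Overall, the cross-section is a single solid region. Net area = 356.25 mm².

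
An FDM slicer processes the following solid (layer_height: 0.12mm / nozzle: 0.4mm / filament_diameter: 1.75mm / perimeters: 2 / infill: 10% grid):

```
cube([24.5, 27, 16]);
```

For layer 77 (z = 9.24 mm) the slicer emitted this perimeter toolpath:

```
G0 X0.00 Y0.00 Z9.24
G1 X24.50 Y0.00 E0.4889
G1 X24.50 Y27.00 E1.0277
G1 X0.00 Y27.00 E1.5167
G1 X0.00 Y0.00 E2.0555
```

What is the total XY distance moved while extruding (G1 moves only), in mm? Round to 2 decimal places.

Sum the Euclidean lengths of each G1 segment: total = 103.00 mm.

103.00 mm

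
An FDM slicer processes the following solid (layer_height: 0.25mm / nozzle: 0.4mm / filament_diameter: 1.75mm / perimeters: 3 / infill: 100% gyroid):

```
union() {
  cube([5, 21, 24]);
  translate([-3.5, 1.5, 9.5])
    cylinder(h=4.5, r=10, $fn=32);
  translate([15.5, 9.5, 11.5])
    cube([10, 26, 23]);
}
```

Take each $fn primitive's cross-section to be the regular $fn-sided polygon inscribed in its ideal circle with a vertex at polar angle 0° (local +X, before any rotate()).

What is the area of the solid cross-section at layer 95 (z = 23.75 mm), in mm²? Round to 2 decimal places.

365.00 mm²

At z = 23.75 mm: the cube is present — its section is the full 5×21 rectangle (area 105.00 mm²); the cylinder at (-3.5, 1.5) is not intersected at this z (z outside [9.5, 14]); the 10×26 cube at (15.5, 9.5) contributes its full rectangle (area 260.00 mm²); Merging all regions: the 2 present regions are separate (no shared area or edge), so areas and boundary lengths simply add and each stays a separate island — area = 365.00 mm². Overall, the cross-section has 2 separate islands. Net area = 365.00 mm².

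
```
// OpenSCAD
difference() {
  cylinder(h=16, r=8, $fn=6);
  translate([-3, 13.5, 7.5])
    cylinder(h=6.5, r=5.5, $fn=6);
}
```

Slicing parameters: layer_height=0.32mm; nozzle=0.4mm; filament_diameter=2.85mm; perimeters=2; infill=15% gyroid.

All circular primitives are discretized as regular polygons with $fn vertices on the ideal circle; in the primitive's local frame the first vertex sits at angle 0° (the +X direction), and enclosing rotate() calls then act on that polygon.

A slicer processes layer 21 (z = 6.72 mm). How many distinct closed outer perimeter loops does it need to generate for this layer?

1

At z = 6.72 mm: the r=8 cylinder contributes a regular 6-gon of circumradius 8; the cylinder at (-3, 13.5) is absent (z outside [7.5, 14]); After the difference (first − rest): none of the subtracted shapes is present at this height, so the r=8 cylinder is unchanged — 1 connected region. The result has 1 disconnected region.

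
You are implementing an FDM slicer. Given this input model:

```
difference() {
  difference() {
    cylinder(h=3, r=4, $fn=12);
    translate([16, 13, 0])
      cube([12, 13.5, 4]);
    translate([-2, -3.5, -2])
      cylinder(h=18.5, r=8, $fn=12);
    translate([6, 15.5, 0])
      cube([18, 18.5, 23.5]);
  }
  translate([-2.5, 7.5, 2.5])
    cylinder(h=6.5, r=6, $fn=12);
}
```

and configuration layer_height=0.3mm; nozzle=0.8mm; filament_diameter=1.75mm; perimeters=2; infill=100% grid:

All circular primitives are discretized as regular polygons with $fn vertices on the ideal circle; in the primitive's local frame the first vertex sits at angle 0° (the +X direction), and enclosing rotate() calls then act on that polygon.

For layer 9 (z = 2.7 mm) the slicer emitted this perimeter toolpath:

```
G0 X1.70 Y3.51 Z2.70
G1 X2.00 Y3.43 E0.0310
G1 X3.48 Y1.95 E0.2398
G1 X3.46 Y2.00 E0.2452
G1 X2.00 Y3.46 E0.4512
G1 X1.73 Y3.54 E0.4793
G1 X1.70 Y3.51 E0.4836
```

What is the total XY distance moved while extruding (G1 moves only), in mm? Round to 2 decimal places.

4.85 mm

Sum the Euclidean lengths of each G1 segment: total = 4.85 mm.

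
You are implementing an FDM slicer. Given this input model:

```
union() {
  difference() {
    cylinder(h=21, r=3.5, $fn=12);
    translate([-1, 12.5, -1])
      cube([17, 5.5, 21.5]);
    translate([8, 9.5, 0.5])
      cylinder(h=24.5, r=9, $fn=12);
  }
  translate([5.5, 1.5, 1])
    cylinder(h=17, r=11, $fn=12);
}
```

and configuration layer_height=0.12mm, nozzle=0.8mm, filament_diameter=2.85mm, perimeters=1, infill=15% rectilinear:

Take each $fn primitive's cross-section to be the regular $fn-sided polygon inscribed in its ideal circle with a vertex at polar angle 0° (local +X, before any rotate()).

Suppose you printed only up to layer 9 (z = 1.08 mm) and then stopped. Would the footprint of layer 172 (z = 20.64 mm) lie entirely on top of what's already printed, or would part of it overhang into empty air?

entirely on top

Compare the two slices. At z = 1.08: the r=3.5 cylinder contributes a regular 12-gon of circumradius 3.5 (area = (12/2)·3.500²·sin(360°/12) = 36.75 mm²); the cube at (-1, 12.5) is present — its section is the full 17×5.5 rectangle (area 93.50 mm²); the r=9 cylinder at (8, 9.5) contributes a regular 12-gon of circumradius 9 (area = (12/2)·9.000²·sin(360°/12) = 243.00 mm²); Taking the first minus the rest: starting from the r=3.5 cylinder (36.75 mm²), the 17×5.5 cube at (-1, 12.5) misses the remaining region (no effect); the r=9 cylinder at (8, 9.5) misses the remaining region (no effect) — area = 36.75 mm²; the cylinder at (5.5, 1.5): section is a regular 12-gon, circumradius r=11 (area = (12/2)·11.000²·sin(360°/12) = 363.00 mm²); Merging all regions: that combined region lies entirely inside the r=11 cylinder at (5.5, 1.5), so the union is just the r=11 cylinder at (5.5, 1.5) — area = 363.00 mm². At z = 20.64: the r=3.5 cylinder contributes a regular 12-gon of circumradius 3.5 (area = (12/2)·3.500²·sin(360°/12) = 36.75 mm²); the cube at (-1, 12.5) is absent (z outside [-1, 20.5]); the r=9 cylinder at (8, 9.5) gives a regular 12-gon of circumradius 9 (constant along its height) (area = (12/2)·9.000²·sin(360°/12) = 243.00 mm²); After the difference (first − rest): starting from the r=3.5 cylinder (36.75 mm²), the r=9 cylinder at (8, 9.5) misses the remaining region (no effect) — area = 36.75 mm²; the cylinder at (5.5, 1.5) is not intersected at this z (z outside [1, 18]); Combining (union): only that combined region is present, so the union is just that shape — area = 36.75 mm². Checking containment: the cross-section at z = 20.64 is a subset of the cross-section at z = 1.08.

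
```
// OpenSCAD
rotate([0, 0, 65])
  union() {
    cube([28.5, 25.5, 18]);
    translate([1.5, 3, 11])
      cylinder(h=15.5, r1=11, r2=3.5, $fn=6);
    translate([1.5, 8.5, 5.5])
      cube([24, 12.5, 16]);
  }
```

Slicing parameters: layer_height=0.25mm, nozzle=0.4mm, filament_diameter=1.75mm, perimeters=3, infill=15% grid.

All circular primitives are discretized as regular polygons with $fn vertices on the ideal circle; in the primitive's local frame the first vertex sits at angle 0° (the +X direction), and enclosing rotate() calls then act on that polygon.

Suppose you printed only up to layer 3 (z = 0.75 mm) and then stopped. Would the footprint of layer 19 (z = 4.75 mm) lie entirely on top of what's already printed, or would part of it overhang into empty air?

Compare the two slices. At z = 0.75: the cube is present — its section is the full 28.5×25.5 rectangle (area 726.75 mm²); the cone at (1.5, 3) does not reach this height (z outside [11, 26.5]); the cube at (1.5, 8.5) is not intersected at this z (z outside [5.5, 21.5]); Merging all regions: only the 28.5×25.5 cube is present, so the union is just that shape — area = 726.75 mm²; (whole slice rotated 65° about Z — lengths, areas and connectivity unchanged). At z = 4.75: the cube is present — its section is the full 28.5×25.5 rectangle (area 726.75 mm²); the cone at (1.5, 3) is not intersected at this z (z outside [11, 26.5]); the cube at (1.5, 8.5) is not intersected at this z (z outside [5.5, 21.5]); Taking the union: only the 28.5×25.5 cube is present, so the union is just that shape — area = 726.75 mm²; (whole slice rotated 65° about Z — lengths, areas and connectivity unchanged). Checking containment: the cross-section at z = 4.75 is a subset of the cross-section at z = 0.75.

entirely on top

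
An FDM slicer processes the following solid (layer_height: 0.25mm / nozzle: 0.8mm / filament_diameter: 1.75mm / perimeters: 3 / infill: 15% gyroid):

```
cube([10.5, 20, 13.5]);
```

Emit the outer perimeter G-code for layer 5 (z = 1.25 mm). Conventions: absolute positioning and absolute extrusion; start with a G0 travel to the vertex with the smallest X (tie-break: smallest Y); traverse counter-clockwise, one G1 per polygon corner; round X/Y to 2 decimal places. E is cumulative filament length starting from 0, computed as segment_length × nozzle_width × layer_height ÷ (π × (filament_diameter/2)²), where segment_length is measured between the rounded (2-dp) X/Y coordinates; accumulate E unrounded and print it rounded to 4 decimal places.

At z = 1.25 mm: the cube (footprint 10.5×20) is included at this height. The outline is a single polygon with 4 vertices. Extrusion per mm of travel: 0.8 × 0.25 / (π × 0.875²) = 0.083150. Accumulating E over each segment gives final E = 5.0722.

G0 X0.00 Y0.00 Z1.25
G1 X10.50 Y0.00 E0.8731
G1 X10.50 Y20.00 E2.5361
G1 X0.00 Y20.00 E3.4092
G1 X0.00 Y0.00 E5.0722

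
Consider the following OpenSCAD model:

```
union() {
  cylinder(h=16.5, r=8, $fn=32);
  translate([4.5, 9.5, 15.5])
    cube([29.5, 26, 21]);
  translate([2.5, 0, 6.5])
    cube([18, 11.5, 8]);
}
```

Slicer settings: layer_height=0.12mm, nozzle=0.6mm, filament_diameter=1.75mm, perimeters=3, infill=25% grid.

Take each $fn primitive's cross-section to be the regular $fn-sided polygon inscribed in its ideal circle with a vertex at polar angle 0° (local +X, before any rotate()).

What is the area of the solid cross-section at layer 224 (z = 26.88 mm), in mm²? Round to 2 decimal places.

767.00 mm²

At z = 26.88 mm: the cylinder does not reach this height (z outside [0, 16.5]); the 29.5×26 cube at (4.5, 9.5) contributes its full rectangle (area 767.00 mm²); the cube at (2.5, 0) is not intersected at this z (z outside [6.5, 14.5]); Combining (union): only the 29.5×26 cube at (4.5, 9.5) is present, so the union is just that shape — area = 767.00 mm². Overall, the cross-section is a single solid region. Net area = 767.00 mm².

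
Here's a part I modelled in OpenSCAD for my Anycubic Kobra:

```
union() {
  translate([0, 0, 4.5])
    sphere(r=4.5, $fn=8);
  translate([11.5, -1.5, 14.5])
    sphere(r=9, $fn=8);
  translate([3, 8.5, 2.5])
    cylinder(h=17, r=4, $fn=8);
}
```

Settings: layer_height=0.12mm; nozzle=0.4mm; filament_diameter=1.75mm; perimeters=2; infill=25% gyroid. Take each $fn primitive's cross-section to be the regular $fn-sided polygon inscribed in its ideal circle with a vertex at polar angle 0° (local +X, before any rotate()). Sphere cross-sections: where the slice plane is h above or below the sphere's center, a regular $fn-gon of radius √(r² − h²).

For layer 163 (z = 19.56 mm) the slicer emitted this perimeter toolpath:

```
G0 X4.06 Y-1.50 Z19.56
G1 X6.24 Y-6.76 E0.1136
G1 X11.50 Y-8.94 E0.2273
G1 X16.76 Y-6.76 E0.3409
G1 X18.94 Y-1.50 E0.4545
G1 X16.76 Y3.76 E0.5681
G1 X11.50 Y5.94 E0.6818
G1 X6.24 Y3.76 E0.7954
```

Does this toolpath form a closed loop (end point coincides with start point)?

Start point (G0): (4.06, -1.50). End point (last G1): the path does not return to the start — open.

no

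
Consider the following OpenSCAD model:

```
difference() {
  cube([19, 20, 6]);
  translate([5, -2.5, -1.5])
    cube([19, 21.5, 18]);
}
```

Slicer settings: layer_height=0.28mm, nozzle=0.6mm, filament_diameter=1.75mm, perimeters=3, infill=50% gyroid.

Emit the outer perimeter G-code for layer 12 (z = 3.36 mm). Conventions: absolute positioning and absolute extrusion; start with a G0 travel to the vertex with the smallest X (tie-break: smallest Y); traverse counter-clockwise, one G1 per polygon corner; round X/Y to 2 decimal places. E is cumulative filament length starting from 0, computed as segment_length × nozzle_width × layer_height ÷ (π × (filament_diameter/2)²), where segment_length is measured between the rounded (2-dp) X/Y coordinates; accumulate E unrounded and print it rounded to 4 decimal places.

G0 X0.00 Y0.00 Z3.36
G1 X5.00 Y0.00 E0.3492
G1 X5.00 Y19.00 E1.6763
G1 X19.00 Y19.00 E2.6542
G1 X19.00 Y20.00 E2.7240
G1 X0.00 Y20.00 E4.0511
G1 X0.00 Y0.00 E5.4480

At z = 3.36 mm: the cube (footprint 19×20) is included at this height; the cube at (5, -2.5) (footprint 19×21.5) is included at this height; Subtracting the remaining from the first: starting from the 19×20 cube, the 19×21.5 cube at (5, -2.5) partially overlaps it — only the 266.00 mm² overlap (of its 408.50 mm²) is removed, clipping the outline — 1 connected region. The outline is a single polygon with 6 vertices. Extrusion per mm of travel: 0.6 × 0.28 / (π × 0.875²) = 0.069846. Accumulating E over each segment gives final E = 5.4480.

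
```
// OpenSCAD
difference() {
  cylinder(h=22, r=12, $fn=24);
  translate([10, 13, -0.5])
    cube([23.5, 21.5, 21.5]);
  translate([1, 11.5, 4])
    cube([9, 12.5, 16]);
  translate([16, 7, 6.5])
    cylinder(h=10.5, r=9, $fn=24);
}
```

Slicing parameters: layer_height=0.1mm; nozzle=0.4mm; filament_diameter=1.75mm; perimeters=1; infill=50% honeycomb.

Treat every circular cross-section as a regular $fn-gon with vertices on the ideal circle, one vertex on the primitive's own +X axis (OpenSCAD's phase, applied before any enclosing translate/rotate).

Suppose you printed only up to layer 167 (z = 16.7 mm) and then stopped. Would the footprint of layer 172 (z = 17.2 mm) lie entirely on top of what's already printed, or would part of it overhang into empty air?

Compare the two slices. At z = 16.7: the r=12 cylinder contributes a regular 24-gon of circumradius 12 (area = (24/2)·12.000²·sin(360°/24) = 447.24 mm²); the cube at (10, 13) (footprint 23.5×21.5) is included at this height (area 505.25 mm²); the cube at (1, 11.5) (footprint 9×12.5) is included at this height (area 112.50 mm²); the cylinder at (16, 7): section is a regular 24-gon, circumradius r=9 (area = (24/2)·9.000²·sin(360°/24) = 251.57 mm²); After the difference (first − rest): starting from the r=12 cylinder (447.24 mm²), the 23.5×21.5 cube at (10, 13) misses the remaining region (no effect); the 9×12.5 cube at (1, 11.5) partially overlaps it — only the 0.49 mm² overlap (of its 112.50 mm²) is removed, clipping the outline; the r=9 cylinder at (16, 7) partially overlaps it — only the 26.22 mm² overlap (of its 251.57 mm²) is removed, clipping the outline — area = 420.53 mm². At z = 17.2: the cylinder: section is a regular 24-gon, circumradius r=12 (area = (24/2)·12.000²·sin(360°/24) = 447.24 mm²); the 23.5×21.5 cube at (10, 13) contributes its full rectangle (area 505.25 mm²); the cube at (1, 11.5) (footprint 9×12.5) is included at this height (area 112.50 mm²); the cylinder at (16, 7) does not reach this height (z outside [6.5, 17]); After the difference (first − rest): starting from the r=12 cylinder (447.24 mm²), the 23.5×21.5 cube at (10, 13) misses the remaining region (no effect); the 9×12.5 cube at (1, 11.5) partially overlaps it — only the 0.49 mm² overlap (of its 112.50 mm²) is removed, clipping the outline — area = 446.75 mm². Checking containment: at z = 17.2 the cross-section extends beyond the z = 16.7 cross-section by about 26.22 mm².

part overhangs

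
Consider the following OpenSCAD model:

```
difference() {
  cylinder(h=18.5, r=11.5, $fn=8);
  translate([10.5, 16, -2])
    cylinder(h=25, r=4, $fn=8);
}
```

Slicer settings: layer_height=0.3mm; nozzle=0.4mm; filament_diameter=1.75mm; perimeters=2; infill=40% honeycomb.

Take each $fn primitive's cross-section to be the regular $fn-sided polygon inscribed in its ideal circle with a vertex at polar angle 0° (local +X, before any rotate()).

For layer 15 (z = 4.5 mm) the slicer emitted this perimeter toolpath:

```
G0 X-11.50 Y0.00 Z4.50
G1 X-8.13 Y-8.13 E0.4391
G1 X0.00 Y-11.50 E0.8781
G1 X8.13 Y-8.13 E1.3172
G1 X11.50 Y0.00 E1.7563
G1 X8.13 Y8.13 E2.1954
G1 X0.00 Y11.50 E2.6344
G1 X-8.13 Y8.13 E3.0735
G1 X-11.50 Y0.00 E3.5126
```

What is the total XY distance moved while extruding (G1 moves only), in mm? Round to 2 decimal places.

Sum the Euclidean lengths of each G1 segment: total = 70.41 mm.

70.41 mm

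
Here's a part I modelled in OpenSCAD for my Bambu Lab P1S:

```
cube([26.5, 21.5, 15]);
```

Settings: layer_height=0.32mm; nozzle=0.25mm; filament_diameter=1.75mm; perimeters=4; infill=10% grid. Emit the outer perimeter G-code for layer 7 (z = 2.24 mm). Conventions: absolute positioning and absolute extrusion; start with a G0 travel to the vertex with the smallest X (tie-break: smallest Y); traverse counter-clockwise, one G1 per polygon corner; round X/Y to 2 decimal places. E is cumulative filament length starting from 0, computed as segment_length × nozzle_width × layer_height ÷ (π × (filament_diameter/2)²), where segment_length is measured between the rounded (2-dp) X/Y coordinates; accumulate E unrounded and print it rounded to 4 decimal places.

G0 X0.00 Y0.00 Z2.24
G1 X26.50 Y0.00 E0.8814
G1 X26.50 Y21.50 E1.5965
G1 X0.00 Y21.50 E2.4779
G1 X0.00 Y0.00 E3.1930

At z = 2.24 mm: the cube is present — its section is the full 26.5×21.5 rectangle. The outline is a single polygon with 4 vertices. Extrusion per mm of travel: 0.25 × 0.32 / (π × 0.875²) = 0.033260. Accumulating E over each segment gives final E = 3.1930.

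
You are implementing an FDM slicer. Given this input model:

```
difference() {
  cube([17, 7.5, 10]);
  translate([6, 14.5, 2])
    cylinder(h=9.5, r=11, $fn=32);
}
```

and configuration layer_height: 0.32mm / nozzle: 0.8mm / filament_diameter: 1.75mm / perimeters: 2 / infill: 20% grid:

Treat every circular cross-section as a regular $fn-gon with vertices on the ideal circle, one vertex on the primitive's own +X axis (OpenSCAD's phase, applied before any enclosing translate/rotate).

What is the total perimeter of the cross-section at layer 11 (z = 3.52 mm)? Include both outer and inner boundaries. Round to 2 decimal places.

48.35 mm

At z = 3.52 mm: the cube (footprint 17×7.5) is included at this height (perimeter 49.00 mm); the r=11 cylinder at (6, 14.5) contributes a regular 32-gon of circumradius 11 (perimeter = 2·32·11.000·sin(180°/32) = 69.00 mm); Taking the first minus the rest: starting from the 17×7.5 cube, the r=11 cylinder at (6, 14.5) partially overlaps it — only the 43.60 mm² overlap (of its 377.69 mm²) is removed, clipping the outline — boundary = 48.35 mm. Overall, the cross-section is a single solid region. Total boundary length (outer) = 48.35 mm.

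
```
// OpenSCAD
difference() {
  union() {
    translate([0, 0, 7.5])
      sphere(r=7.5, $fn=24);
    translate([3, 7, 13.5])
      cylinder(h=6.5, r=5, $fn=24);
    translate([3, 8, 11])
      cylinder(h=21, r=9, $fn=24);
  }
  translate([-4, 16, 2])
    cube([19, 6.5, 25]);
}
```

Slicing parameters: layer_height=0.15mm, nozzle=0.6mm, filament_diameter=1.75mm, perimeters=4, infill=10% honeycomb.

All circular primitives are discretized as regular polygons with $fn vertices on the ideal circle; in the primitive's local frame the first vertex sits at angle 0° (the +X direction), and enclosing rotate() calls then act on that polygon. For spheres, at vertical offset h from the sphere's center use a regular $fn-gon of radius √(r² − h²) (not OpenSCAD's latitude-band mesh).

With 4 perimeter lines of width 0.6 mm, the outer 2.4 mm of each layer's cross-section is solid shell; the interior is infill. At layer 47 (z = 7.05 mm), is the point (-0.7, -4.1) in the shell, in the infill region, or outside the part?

infill

At z = 7.05 mm: the sphere: section is a regular 24-gon, circumradius = √(r²−h²) = √(7.5²−0.45²) = 7.486; the cylinder at (3, 7) is absent (z outside [13.5, 20]); the cylinder at (3, 8) is absent (z outside [11, 32]); Merging all regions: only the r=7.5 sphere is present, so the union is just that shape — 1 connected region; the cube at (-4, 16) is present — its section is the full 19×6.5 rectangle; Taking the first minus the rest: starting from that combined region, the 19×6.5 cube at (-4, 16) misses the remaining region (no effect) — 1 connected region. Overall, the cross-section is a single solid region. The nearest boundary edge runs (-0.00, -7.49)→(-1.94, -7.23); distance from the point to it = 3.27 mm. The point is inside the cross-section and 3.27 mm from the nearest boundary — more than the 2.4 mm shell width (4 × 0.6), so it's in the infill interior.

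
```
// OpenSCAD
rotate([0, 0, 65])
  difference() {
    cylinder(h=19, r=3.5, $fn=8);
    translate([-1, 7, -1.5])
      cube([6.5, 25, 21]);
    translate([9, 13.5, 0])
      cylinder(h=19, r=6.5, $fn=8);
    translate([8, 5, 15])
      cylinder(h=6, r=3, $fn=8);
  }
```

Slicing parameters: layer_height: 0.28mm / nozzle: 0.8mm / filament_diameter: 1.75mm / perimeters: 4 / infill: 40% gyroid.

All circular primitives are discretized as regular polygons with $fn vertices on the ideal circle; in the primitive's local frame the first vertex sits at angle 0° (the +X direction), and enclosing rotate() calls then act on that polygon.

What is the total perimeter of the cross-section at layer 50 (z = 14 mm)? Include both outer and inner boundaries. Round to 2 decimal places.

21.43 mm

At z = 14 mm: the cylinder: section is a regular 8-gon, circumradius r=3.5 (perimeter = 2·8·3.500·sin(180°/8) = 21.43 mm); the cube at (-1, 7) (footprint 6.5×25) is included at this height (perimeter 63.00 mm); the cylinder at (9, 13.5): section is a regular 8-gon, circumradius r=6.5 (perimeter = 2·8·6.500·sin(180°/8) = 39.80 mm); the cylinder at (8, 5) does not reach this height (z outside [15, 21]); Subtracting the remaining from the first: starting from the r=3.5 cylinder, the 6.5×25 cube at (-1, 7) misses the remaining region (no effect); the r=6.5 cylinder at (9, 13.5) misses the remaining region (no effect) — boundary = 21.43 mm; (rotated 65° about Z; rotation is an isometry so areas/perimeters/island counts are preserved). Overall, the cross-section is a single solid region. Total boundary length (outer) = 21.43 mm.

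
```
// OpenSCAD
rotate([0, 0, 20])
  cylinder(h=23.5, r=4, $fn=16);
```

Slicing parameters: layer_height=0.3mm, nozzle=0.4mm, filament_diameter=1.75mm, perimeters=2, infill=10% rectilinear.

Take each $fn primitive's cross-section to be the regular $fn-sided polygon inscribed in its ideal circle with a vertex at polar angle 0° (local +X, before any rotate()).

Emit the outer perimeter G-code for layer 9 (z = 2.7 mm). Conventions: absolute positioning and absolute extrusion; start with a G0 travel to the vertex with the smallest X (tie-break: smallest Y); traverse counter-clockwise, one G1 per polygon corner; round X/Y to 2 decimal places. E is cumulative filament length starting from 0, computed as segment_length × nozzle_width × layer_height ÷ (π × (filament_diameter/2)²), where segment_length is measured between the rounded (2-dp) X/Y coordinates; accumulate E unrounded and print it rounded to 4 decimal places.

At z = 2.7 mm: the cylinder: section is a regular 16-gon, circumradius r=4; (whole slice rotated 20° about Z — lengths, areas and connectivity unchanged). The outline is a single polygon with 16 vertices. Extrusion per mm of travel: 0.4 × 0.3 / (π × 0.875²) = 0.049890. Accumulating E over each segment gives final E = 1.2465.

G0 X-4.00 Y0.17 Z2.70
G1 X-3.76 Y-1.37 E0.0778
G1 X-2.95 Y-2.70 E0.1554
G1 X-1.69 Y-3.63 E0.2336
G1 X-0.17 Y-4.00 E0.3116
G1 X1.37 Y-3.76 E0.3894
G1 X2.70 Y-2.95 E0.4671
G1 X3.63 Y-1.69 E0.5452
G1 X4.00 Y-0.17 E0.6233
G1 X3.76 Y1.37 E0.7010
G1 X2.95 Y2.70 E0.7787
G1 X1.69 Y3.63 E0.8568
G1 X0.17 Y4.00 E0.9349
G1 X-1.37 Y3.76 E1.0126
G1 X-2.70 Y2.95 E1.0903
G1 X-3.63 Y1.69 E1.1685
G1 X-4.00 Y0.17 E1.2465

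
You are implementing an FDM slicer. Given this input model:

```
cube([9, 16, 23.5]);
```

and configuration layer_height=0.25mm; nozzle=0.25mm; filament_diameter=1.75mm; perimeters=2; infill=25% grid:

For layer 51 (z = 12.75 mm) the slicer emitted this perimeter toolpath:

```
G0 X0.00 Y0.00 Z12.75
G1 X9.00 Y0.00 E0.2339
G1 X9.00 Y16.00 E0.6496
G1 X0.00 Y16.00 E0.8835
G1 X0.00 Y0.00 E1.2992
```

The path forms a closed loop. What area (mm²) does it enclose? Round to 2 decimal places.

Apply the shoelace formula to the sequence of (X, Y) vertices; enclosed area = 144.00 mm².

144.00 mm²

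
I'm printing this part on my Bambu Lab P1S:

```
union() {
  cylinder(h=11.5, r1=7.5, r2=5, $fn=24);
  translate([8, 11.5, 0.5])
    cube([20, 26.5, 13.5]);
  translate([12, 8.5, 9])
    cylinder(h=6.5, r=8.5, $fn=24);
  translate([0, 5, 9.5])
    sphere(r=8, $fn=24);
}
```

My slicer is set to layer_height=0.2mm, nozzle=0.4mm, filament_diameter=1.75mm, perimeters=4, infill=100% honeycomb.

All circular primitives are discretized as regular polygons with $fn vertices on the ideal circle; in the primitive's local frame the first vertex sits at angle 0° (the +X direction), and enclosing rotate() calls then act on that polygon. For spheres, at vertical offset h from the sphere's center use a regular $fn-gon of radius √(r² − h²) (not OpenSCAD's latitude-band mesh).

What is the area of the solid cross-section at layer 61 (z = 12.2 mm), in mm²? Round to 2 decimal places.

855.60 mm²

At z = 12.2 mm: the cone does not reach this height (z outside [0, 11.5]); the cube at (8, 11.5) is present — its section is the full 20×26.5 rectangle (area 530.00 mm²); the r=8.5 cylinder at (12, 8.5) contributes a regular 24-gon of circumradius 8.5 (area = (24/2)·8.500²·sin(360°/24) = 224.40 mm²); the r=8 sphere at (0, 5) contributes a regular 24-gon of circumradius √(8²−2.7²) = 7.531 (area = (24/2)·7.531²·sin(360°/24) = 176.13 mm²); Combining (union): the regions partially overlap — summed areas 930.53 mm² minus the doubly-counted overlap 74.93 mm² gives 855.60 mm² — area = 855.60 mm². Overall, the cross-section is a single solid region. Net area = 855.60 mm².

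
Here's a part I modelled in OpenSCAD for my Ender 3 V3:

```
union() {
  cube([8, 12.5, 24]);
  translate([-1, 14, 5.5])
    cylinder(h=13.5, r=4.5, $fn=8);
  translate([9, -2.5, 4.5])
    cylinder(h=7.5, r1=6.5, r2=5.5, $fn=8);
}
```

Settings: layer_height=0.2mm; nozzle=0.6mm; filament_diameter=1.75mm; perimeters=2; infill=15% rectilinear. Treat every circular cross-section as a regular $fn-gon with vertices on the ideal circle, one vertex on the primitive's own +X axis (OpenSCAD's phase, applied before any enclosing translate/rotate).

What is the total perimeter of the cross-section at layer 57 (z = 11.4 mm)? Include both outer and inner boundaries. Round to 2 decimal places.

At z = 11.4 mm: the cube is present — its section is the full 8×12.5 rectangle (perimeter 41.00 mm); the r=4.5 cylinder at (-1, 14) contributes a regular 8-gon of circumradius 4.5 (perimeter = 2·8·4.500·sin(180°/8) = 27.55 mm); the cone at (9, -2.5) contributes a regular 8-gon of circumradius 5.580 (interpolated between r1=6.5 and r2=5.5 at t=0.920) (perimeter = 2·8·5.580·sin(180°/8) = 34.17 mm); Merging all regions: the regions partially overlap (shared area 11.73 mm²), so the edge portions inside another operand are dropped and the merged outline is re-measured after clipping — boundary = 82.11 mm. Overall, the cross-section is a single solid region. Total boundary length (outer) = 82.11 mm.

82.11 mm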